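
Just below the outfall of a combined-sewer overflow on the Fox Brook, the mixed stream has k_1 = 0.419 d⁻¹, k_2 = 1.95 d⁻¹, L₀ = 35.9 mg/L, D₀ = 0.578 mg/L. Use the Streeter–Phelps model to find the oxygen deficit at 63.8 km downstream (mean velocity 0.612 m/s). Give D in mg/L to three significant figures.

D ≈ 5.05 mg/L

Travel time t = x/v = 63.8 km / (0.612 m/s) = 63800 m / 0.612 m/s = 104200 s = 1.207 d.
k_1 L₀/(k_2−k_1) = 0.419×35.9/(1.95−0.419) = 15.04/1.531 = 9.825 mg/L.
e^(−k_1 t) = e^(−0.419×1.207) = 0.6032; e^(−k_2 t) = e^(−1.95×1.207) = 0.09510.
D = 9.825 × (0.6032 − 0.09510) + 0.578 × 0.09510 = 4.992 + 0.05497 = 5.047 mg/L.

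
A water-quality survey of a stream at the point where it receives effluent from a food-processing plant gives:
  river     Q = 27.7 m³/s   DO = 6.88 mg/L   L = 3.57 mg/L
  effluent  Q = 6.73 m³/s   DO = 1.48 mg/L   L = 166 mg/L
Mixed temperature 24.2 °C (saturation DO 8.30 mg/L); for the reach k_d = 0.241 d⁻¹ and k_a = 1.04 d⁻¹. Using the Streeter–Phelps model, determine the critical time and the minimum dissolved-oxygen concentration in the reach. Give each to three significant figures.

Mixed DO = (27.7×6.88 + 6.73×1.48)/(27.7+6.73) = 200.5/34.43 = 5.824 mg/L.
Mixed L₀ = (27.7×3.57 + 6.73×166)/(34.43) = 1216/34.43 = 35.32 mg/L.
Initial deficit D₀ = C_s − DO₀ = 8.30 − 5.824 = 2.476 mg/L.
t_c = (1/0.7990) ln[(1.04/0.241)(1 − 2.476×0.7990/(0.241×35.32))] = 1.252 × ln(3.313) = 1.499 d.
D_c = (0.241/1.04) × 35.32 × e^(−0.241×1.499) = 0.2317 × 35.32 × 0.6968 = 5.703 mg/L.
Minimum DO = 8.30 − 5.703 = 2.597 mg/L.

t_c ≈ 1.50 d; minimum DO ≈ 2.60 mg/L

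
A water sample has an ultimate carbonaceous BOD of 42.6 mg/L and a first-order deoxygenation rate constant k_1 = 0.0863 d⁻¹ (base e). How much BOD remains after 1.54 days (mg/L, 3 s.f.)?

L_t = L₀ e^(−k_1 t) = 42.6 × e^(−0.0863×1.54) = 42.6 × 0.8756 = 37.30 mg/L.

L ≈ 37.3 mg/L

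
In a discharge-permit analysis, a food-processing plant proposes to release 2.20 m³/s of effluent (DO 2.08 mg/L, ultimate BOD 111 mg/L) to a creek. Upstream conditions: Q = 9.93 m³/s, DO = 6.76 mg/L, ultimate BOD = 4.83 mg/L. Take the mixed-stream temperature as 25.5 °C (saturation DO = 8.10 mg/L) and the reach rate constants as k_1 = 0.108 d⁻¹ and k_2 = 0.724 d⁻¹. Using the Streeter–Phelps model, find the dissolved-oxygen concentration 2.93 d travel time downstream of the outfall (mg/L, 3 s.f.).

Mixed DO = (9.93×6.76 + 2.20×2.08)/(9.93+2.20) = 71.70/12.13 = 5.911 mg/L.
Mixed L₀ = (9.93×4.83 + 2.20×111)/(12.13) = 292.2/12.13 = 24.09 mg/L.
Initial deficit D₀ = C_s − DO₀ = 8.10 − 5.911 = 2.189 mg/L.
D(2.93) = [0.108×24.09/(0.724−0.108)](e^(−0.108×2.93) − e^(−0.724×2.93)) + 2.189 e^(−0.724×2.93)
= 4.223 × (0.7287 − 0.1199) + 2.189 × 0.1199 = 2.834 mg/L.
DO = 8.10 − 2.834 = 5.266 mg/L.

DO ≈ 5.27 mg/L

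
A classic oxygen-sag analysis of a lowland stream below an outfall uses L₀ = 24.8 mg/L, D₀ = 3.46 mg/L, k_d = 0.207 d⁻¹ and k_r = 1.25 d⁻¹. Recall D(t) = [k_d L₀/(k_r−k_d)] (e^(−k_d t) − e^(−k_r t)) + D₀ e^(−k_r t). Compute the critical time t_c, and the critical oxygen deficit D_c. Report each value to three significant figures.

With k_r/k_d = 6.039 and 1 − D₀(k_r−k_d)/(k_d L₀) = 0.2970,
t_c = ln(6.039 × 0.2970) / (1.25 − 0.207) = ln(1.794) / 1.043 = 0.5842/1.043 = 0.5602 d.
D_c = (k_d/k_r) L₀ e^(−k_d t_c) = (0.207/1.25) × 24.8 × e^(−0.207×0.5602) = 0.1656 × 24.8 × 0.8905 = 3.657 mg/L.

t_c ≈ 0.560 d; D_c ≈ 3.66 mg/L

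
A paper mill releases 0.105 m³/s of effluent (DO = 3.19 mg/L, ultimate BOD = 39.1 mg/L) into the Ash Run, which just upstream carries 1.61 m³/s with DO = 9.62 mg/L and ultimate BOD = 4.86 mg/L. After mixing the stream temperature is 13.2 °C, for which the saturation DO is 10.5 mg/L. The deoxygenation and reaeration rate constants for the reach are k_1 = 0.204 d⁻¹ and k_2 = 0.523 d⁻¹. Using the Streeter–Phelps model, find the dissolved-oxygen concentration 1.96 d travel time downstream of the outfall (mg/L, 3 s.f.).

DO ≈ 8.66 mg/L

Mixed DO = (1.61×9.62 + 0.105×3.19)/(1.61+0.105) = 15.82/1.715 = 9.226 mg/L.
Mixed L₀ = (1.61×4.86 + 0.105×39.1)/(1.715) = 11.93/1.715 = 6.956 mg/L.
Initial deficit D₀ = C_s − DO₀ = 10.5 − 9.226 = 1.274 mg/L.
D(1.96) = [0.204×6.956/(0.523−0.204)](e^(−0.204×1.96) − e^(−0.523×1.96)) + 1.274 e^(−0.523×1.96)
= 4.449 × (0.6704 − 0.3588) + 1.274 × 0.3588 = 1.843 mg/L.
DO = 10.5 − 1.843 = 8.657 mg/L.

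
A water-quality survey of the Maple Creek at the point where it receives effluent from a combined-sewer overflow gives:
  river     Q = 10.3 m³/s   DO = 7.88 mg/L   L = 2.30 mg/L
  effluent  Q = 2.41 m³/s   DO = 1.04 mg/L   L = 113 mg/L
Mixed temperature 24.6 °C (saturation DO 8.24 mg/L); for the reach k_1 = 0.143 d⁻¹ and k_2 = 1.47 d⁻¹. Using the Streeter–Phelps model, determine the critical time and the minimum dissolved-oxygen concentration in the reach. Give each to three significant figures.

Mixed DO = (10.3×7.88 + 2.41×1.04)/(10.3+2.41) = 83.67/12.71 = 6.583 mg/L.
Mixed L₀ = (10.3×2.30 + 2.41×113)/(12.71) = 296.0/12.71 = 23.29 mg/L.
Initial deficit D₀ = C_s − DO₀ = 8.24 − 6.583 = 1.657 mg/L.
t_c = (1/1.327) ln[(1.47/0.143)(1 − 1.657×1.327/(0.143×23.29))] = 0.7536 × ln(3.493) = 0.9426 d.
D_c = (0.143/1.47) × 23.29 × e^(−0.143×0.9426) = 0.09728 × 23.29 × 0.8739 = 1.980 mg/L.
Minimum DO = 8.24 − 1.980 = 6.260 mg/L.

t_c ≈ 0.943 d; minimum DO ≈ 6.26 mg/L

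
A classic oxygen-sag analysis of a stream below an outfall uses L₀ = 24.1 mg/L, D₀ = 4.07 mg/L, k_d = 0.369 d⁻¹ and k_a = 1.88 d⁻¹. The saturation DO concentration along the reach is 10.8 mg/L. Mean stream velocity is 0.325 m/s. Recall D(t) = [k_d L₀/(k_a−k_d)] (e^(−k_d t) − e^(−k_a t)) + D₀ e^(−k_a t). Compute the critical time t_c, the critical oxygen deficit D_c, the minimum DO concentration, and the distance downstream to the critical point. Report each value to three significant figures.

t_c ≈ 0.299 d; D_c ≈ 4.24 mg/L; min DO ≈ 6.56 mg/L; x_c ≈ 8.40 km

With k_a/k_d = 5.095 and 1 − D₀(k_a−k_d)/(k_d L₀) = 0.3085,
t_c = ln(5.095 × 0.3085) / (1.88 − 0.369) = ln(1.572) / 1.511 = 0.4521/1.511 = 0.2992 d.
L(t_c) = L₀ e^(−k_d t_c) = 24.1 × 0.8955 = 21.58 mg/L, and at the critical point k_a D_c = k_d L, so D_c = (0.369/1.88) × 21.58 = 4.236 mg/L.
Minimum DO = C_s − D_c = 10.8 − 4.236 = 6.564 mg/L.
x_c = v t_c = 0.325 m/s × 0.2992 d × 86400 s/d = 8401 m ≈ 8.40 km.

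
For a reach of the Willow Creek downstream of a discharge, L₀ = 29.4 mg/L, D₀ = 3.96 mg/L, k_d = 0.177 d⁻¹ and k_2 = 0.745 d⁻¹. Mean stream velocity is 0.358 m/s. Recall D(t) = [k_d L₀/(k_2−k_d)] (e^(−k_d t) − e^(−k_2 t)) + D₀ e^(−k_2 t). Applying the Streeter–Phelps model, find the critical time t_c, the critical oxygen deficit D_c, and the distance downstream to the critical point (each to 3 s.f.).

t_c ≈ 1.53 d; D_c ≈ 5.32 mg/L; x_c ≈ 47.4 km

t_c = [1/(k_2−k_d)] ln[(k_2/k_d)(1 − D₀(k_2−k_d)/(k_d L₀))]
= [1/(0.745−0.177)] ln[(0.745/0.177)(1 − 3.96×0.5680/(0.177×29.4))]
= (1/0.5680) ln[4.209 × 0.5678] = 1.761 × ln(2.390) = 1.761 × 0.8712 = 1.534 d.
D_c = (k_d/k_2) L₀ e^(−k_d t_c) = (0.177/0.745) × 29.4 × e^(−0.177×1.534) = 0.2376 × 29.4 × 0.7623 = 5.324 mg/L.
x_c = v t_c = 0.358 m/s × 1.534 d × 86400 s/d = 47440 m ≈ 47.4 km.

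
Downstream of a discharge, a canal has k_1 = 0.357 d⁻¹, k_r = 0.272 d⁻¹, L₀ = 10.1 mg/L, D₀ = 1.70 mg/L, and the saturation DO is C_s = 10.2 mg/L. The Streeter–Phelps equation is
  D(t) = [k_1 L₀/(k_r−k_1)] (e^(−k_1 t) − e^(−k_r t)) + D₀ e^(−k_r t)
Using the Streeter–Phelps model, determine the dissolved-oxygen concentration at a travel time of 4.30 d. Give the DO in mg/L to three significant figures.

k_1 L₀/(k_r−k_1) = 0.357×10.1/(0.272−0.357) = 3.606/-0.08500 = -42.42 mg/L.
e^(−k_1 t) = e^(−0.357×4.300) = 0.2154; e^(−k_r t) = e^(−0.272×4.300) = 0.3105.
D = -42.42 × (0.2154 − 0.3105) + 1.70 × 0.3105 = 4.032 + 0.5278 = 4.560 mg/L.
DO = C_s − D = 10.2 − 4.560 = 5.640 mg/L.

DO ≈ 5.64 mg/L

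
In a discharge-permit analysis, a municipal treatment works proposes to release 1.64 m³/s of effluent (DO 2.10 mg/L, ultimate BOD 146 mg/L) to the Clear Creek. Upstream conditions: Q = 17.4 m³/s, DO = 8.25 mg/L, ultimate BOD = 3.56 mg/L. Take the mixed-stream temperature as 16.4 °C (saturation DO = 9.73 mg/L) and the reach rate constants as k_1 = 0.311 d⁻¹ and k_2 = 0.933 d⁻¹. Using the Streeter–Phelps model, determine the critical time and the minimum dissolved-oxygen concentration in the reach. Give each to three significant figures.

t_c ≈ 1.30 d; minimum DO ≈ 6.20 mg/L

Mixed DO = (17.4×8.25 + 1.64×2.10)/(17.4+1.64) = 147.0/19.04 = 7.720 mg/L.
Mixed L₀ = (17.4×3.56 + 1.64×146)/(19.04) = 301.4/19.04 = 15.83 mg/L.
Initial deficit D₀ = C_s − DO₀ = 9.73 − 7.720 = 2.010 mg/L.
t_c = (1/0.6220) ln[(0.933/0.311)(1 − 2.010×0.6220/(0.311×15.83))] = 1.608 × ln(2.238) = 1.295 d.
D_c = (0.311/0.933) × 15.83 × e^(−0.311×1.295) = 0.3333 × 15.83 × 0.6684 = 3.527 mg/L.
Minimum DO = 9.73 − 3.527 = 6.203 mg/L.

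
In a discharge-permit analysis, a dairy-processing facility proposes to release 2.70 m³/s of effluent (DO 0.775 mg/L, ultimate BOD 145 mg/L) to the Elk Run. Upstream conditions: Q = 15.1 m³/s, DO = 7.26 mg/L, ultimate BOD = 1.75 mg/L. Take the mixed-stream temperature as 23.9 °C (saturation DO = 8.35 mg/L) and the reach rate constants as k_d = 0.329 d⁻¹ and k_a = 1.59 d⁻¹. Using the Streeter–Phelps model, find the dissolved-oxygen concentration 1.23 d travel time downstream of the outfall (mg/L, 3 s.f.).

DO ≈ 4.84 mg/L

Mixed DO = (15.1×7.26 + 2.70×0.775)/(15.1+2.70) = 111.7/17.80 = 6.276 mg/L.
Mixed L₀ = (15.1×1.75 + 2.70×145)/(17.80) = 417.9/17.80 = 23.48 mg/L.
Initial deficit D₀ = C_s − DO₀ = 8.35 − 6.276 = 2.074 mg/L.
D(1.23) = [0.329×23.48/(1.59−0.329)](e^(−0.329×1.23) − e^(−1.59×1.23)) + 2.074 e^(−1.59×1.23)
= 6.126 × (0.6672 − 0.1415) + 2.074 × 0.1415 = 3.514 mg/L.
DO = 8.35 − 3.514 = 4.836 mg/L.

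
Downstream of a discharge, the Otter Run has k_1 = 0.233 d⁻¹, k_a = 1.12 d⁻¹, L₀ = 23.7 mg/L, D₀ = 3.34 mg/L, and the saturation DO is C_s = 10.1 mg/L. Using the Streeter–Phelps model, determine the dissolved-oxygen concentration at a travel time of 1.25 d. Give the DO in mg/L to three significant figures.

DO ≈ 6.16 mg/L

k_1 L₀/(k_a−k_1) = 0.233×23.7/(1.12−0.233) = 5.522/0.8870 = 6.226 mg/L.
e^(−k_1 t) = e^(−0.233×1.250) = 0.7473; e^(−k_a t) = e^(−1.12×1.250) = 0.2466.
D = 6.226 × (0.7473 − 0.2466) + 3.34 × 0.2466 = 3.117 + 0.8236 = 3.941 mg/L.
DO = C_s − D = 10.1 − 3.941 = 6.159 mg/L.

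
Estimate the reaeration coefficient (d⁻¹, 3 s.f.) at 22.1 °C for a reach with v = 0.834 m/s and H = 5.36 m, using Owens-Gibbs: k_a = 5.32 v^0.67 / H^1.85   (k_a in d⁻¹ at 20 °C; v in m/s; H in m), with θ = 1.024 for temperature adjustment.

k_a(20) = 5.32 × 0.834^0.67 / 5.36^1.85 = 5.32 × 0.8855 / 22.33 = 0.2109 d⁻¹.
k_a(22.1) = 0.2109 × 1.024^(22.1−20) = 0.2109 × 1.051 = 0.2217 d⁻¹.

k_a ≈ 0.222 d⁻¹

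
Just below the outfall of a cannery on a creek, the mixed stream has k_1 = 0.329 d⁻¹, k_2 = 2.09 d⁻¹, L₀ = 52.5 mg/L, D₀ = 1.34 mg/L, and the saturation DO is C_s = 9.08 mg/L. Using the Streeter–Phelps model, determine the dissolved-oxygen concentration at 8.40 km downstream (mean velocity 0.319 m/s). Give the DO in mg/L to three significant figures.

Travel time t = x/v = 8.40 km / (0.319 m/s) = 8400 m / 0.319 m/s = 26330 s = 0.3048 d.
k_1 L₀/(k_2−k_1) = 0.329×52.5/(2.09−0.329) = 17.27/1.761 = 9.808 mg/L.
e^(−k_1 t) = e^(−0.329×0.3048) = 0.9046; e^(−k_2 t) = e^(−2.09×0.3048) = 0.5289.
D = 9.808 × (0.9046 − 0.5289) + 1.34 × 0.5289 = 3.685 + 0.7087 = 4.394 mg/L.
DO = C_s − D = 9.08 − 4.394 = 4.686 mg/L.

DO ≈ 4.69 mg/L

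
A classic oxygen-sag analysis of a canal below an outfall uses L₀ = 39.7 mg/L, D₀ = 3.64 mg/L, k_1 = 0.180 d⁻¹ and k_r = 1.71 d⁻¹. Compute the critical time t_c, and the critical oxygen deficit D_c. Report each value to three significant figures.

At the critical point dD/dt = 0, so k_1 L₀ e^(−k_1 t) = k_r D. Substituting D(t) from the Streeter–Phelps equation and solving for t gives
t_c = ln[(k_r/k_1)(1 − D₀(k_r−k_1)/(k_1 L₀))] / (k_r−k_1).
Here k_r−k_1 = 1.530 d⁻¹ and 1 − D₀(k_r−k_1)/(k_1 L₀) = 1 − 3.64×1.530/(0.180×39.7) = 0.2207, so
t_c = ln(9.500 × 0.2207) / 1.530 = 0.7401 / 1.530 = 0.4837 d.
L(t_c) = L₀ e^(−k_1 t_c) = 39.7 × 0.9166 = 36.39 mg/L, and at the critical point k_r D_c = k_1 L, so D_c = (0.180/1.71) × 36.39 = 3.830 mg/L.

t_c ≈ 0.484 d; D_c ≈ 3.83 mg/L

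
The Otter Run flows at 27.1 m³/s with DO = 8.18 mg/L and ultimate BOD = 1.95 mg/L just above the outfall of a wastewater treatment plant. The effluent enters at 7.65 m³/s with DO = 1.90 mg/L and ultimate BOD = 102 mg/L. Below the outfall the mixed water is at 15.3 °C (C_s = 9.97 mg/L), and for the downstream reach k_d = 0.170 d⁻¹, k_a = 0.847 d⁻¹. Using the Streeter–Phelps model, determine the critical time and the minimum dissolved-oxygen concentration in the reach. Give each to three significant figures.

Mixed DO = (27.1×8.18 + 7.65×1.90)/(27.1+7.65) = 236.2/34.75 = 6.797 mg/L.
Mixed L₀ = (27.1×1.95 + 7.65×102)/(34.75) = 833.1/34.75 = 23.98 mg/L.
Initial deficit D₀ = C_s − DO₀ = 9.97 − 6.797 = 3.173 mg/L.
t_c = (1/0.6770) ln[(0.847/0.170)(1 − 3.173×0.6770/(0.170×23.98))] = 1.477 × ln(2.357) = 1.266 d.
D_c = (0.170/0.847) × 23.98 × e^(−0.170×1.266) = 0.2007 × 23.98 × 0.8063 = 3.880 mg/L.
Minimum DO = 9.97 − 3.880 = 6.090 mg/L.

t_c ≈ 1.27 d; minimum DO ≈ 6.09 mg/L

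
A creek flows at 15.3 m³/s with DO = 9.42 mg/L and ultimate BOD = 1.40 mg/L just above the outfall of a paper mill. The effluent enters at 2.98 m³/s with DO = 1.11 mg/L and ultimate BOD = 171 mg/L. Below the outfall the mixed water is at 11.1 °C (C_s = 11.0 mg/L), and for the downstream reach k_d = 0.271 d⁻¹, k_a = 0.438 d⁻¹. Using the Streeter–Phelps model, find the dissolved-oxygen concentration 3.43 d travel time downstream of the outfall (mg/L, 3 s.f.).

DO ≈ 2.23 mg/L

Mixed DO = (15.3×9.42 + 2.98×1.11)/(15.3+2.98) = 147.4/18.28 = 8.065 mg/L.
Mixed L₀ = (15.3×1.40 + 2.98×171)/(18.28) = 531.0/18.28 = 29.05 mg/L.
Initial deficit D₀ = C_s − DO₀ = 11.0 − 8.065 = 2.935 mg/L.
D(3.43) = [0.271×29.05/(0.438−0.271)](e^(−0.271×3.43) − e^(−0.438×3.43)) + 2.935 e^(−0.438×3.43)
= 47.14 × (0.3947 − 0.2226) + 2.935 × 0.2226 = 8.767 mg/L.
DO = 11.0 − 8.767 = 2.233 mg/L.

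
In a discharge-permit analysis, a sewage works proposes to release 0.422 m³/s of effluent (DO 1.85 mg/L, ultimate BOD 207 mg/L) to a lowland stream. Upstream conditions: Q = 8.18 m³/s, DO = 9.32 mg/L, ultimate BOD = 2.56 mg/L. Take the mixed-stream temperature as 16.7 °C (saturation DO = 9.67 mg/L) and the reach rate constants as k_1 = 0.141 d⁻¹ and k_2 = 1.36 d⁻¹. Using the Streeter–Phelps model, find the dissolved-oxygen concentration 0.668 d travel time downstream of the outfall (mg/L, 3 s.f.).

Mixed DO = (8.18×9.32 + 0.422×1.85)/(8.18+0.422) = 77.02/8.602 = 8.954 mg/L.
Mixed L₀ = (8.18×2.56 + 0.422×207)/(8.602) = 108.3/8.602 = 12.59 mg/L.
Initial deficit D₀ = C_s − DO₀ = 9.67 − 8.954 = 0.7165 mg/L.
D(0.668) = [0.141×12.59/(1.36−0.141)](e^(−0.141×0.668) − e^(−1.36×0.668)) + 0.7165 e^(−1.36×0.668)
= 1.456 × (0.9101 − 0.4031) + 0.7165 × 0.4031 = 1.027 mg/L.
DO = 9.67 − 1.027 = 8.643 mg/L.

DO ≈ 8.64 mg/L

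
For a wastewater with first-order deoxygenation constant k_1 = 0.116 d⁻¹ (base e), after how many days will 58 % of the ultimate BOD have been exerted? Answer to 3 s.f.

t ≈ 7.48 d

y/L₀ = 1 − e^(−k_1 t) = 0.58 ⇒ e^(−k_1 t) = 0.420
t = −ln(0.420) / 0.116 = 0.8675 / 0.116 = 7.478 d.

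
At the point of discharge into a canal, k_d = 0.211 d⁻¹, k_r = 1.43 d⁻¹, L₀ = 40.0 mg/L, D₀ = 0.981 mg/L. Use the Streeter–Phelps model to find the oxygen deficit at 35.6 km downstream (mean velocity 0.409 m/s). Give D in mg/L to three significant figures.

D ≈ 4.19 mg/L

Travel time t = x/v = 35.6 km / (0.409 m/s) = 35600 m / 0.409 m/s = 87040 s = 1.007 d.
k_d L₀/(k_r−k_d) = 0.211×40.0/(1.43−0.211) = 8.440/1.219 = 6.924 mg/L.
e^(−k_d t) = e^(−0.211×1.007) = 0.8085; e^(−k_r t) = e^(−1.43×1.007) = 0.2368.
D = 6.924 × (0.8085 − 0.2368) + 0.981 × 0.2368 = 3.958 + 0.2323 = 4.191 mg/L.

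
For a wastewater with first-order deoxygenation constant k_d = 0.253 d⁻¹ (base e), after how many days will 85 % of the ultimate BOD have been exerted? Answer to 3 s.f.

y/L₀ = 1 − e^(−k_d t) = 0.85 ⇒ e^(−k_d t) = 0.150
t = −ln(0.150) / 0.253 = 1.897 / 0.253 = 7.498 d.

t ≈ 7.50 d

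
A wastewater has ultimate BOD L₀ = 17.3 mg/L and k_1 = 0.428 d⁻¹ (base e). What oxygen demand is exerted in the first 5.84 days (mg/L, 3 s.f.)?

y ≈ 15.9 mg/L

y_t = L₀(1 − e^(−k_1 t)) = 17.3 × (1 − e^(−0.428×5.84))
= 17.3 × (1 − 0.08212) = 17.3 × 0.9179 = 15.88 mg/L.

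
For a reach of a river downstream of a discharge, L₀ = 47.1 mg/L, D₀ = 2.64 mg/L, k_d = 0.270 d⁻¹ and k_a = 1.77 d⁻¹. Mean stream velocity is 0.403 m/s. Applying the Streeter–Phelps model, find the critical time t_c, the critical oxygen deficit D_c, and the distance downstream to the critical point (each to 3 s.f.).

t_c ≈ 1.00 d; D_c ≈ 5.48 mg/L; x_c ≈ 35.0 km

At the critical point dD/dt = 0, so k_d L₀ e^(−k_d t) = k_a D. Substituting D(t) from the Streeter–Phelps equation and solving for t gives
t_c = ln[(k_a/k_d)(1 − D₀(k_a−k_d)/(k_d L₀))] / (k_a−k_d).
Here k_a−k_d = 1.500 d⁻¹ and 1 − D₀(k_a−k_d)/(k_d L₀) = 1 − 2.64×1.500/(0.270×47.1) = 0.6886, so
t_c = ln(6.556 × 0.6886) / 1.500 = 1.507 / 1.500 = 1.005 d.
D_c = (k_d/k_a) L₀ e^(−k_d t_c) = (0.270/1.77) × 47.1 × e^(−0.270×1.005) = 0.1525 × 47.1 × 0.7624 = 5.478 mg/L.
x_c = v t_c = 0.403 m/s × 1.005 d × 86400 s/d = 34990 m ≈ 35.0 km.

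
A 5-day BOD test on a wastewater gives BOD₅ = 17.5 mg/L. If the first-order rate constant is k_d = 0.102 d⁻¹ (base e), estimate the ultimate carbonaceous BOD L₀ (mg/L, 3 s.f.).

BOD₅ = L₀(1 − e^(−5k_d)) ⇒ L₀ = BOD₅ / (1 − e^(−5×0.102))
= 17.5 / (1 − 0.6005) = 17.5 / 0.3995 = 43.80 mg/L.

L₀ ≈ 43.8 mg/L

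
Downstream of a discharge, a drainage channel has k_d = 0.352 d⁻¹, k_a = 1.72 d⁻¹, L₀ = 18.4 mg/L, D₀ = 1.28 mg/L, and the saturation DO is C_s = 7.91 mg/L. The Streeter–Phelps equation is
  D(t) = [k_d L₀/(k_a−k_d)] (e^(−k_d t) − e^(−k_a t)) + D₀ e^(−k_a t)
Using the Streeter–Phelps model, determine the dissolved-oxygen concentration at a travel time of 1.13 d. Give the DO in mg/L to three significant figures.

k_d L₀/(k_a−k_d) = 0.352×18.4/(1.72−0.352) = 6.477/1.368 = 4.735 mg/L.
e^(−k_d t) = e^(−0.352×1.130) = 0.6718; e^(−k_a t) = e^(−1.72×1.130) = 0.1432.
D = 4.735 × (0.6718 − 0.1432) + 1.28 × 0.1432 = 2.503 + 0.1833 = 2.686 mg/L.
DO = C_s − D = 7.91 − 2.686 = 5.224 mg/L.

DO ≈ 5.22 mg/L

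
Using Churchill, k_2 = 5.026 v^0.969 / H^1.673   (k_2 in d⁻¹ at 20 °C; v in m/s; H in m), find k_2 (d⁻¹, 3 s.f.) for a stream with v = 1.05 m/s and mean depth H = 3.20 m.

k_2 ≈ 0.753 d⁻¹

k_2 = 5.026 × 1.05^0.969 / 3.20^1.673 = 5.026 × 1.048 / 7.000 = 0.7527 d⁻¹.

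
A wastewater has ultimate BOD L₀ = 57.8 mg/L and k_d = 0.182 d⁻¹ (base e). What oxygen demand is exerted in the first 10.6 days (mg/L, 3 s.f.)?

y ≈ 49.4 mg/L

y_t = L₀(1 − e^(−k_d t)) = 57.8 × (1 − e^(−0.182×10.6))
= 57.8 × (1 − 0.1453) = 57.8 × 0.8547 = 49.40 mg/L.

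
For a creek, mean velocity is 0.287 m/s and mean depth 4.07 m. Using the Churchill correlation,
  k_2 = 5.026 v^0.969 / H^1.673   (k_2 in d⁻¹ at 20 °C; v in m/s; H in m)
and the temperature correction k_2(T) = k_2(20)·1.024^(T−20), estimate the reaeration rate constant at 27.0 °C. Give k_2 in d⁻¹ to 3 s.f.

k_2(20) = 5.026 × 0.287^0.969 / 4.07^1.673 = 5.026 × 0.2983 / 10.47 = 0.1432 d⁻¹.
k_2(27.0) = 0.1432 × 1.024^(27.0−20) = 0.1432 × 1.181 = 0.1691 d⁻¹.

k_2 ≈ 0.169 d⁻¹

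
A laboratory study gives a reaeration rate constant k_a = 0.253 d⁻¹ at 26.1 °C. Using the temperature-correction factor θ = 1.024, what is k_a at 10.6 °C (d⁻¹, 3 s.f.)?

k_a ≈ 0.175 d⁻¹

k_a(T₂) = k_a(T₁) · θ^(T₂−T₁) = 0.253 × 1.024^(10.6−26.1)
= 0.253 × 1.024^-15.5 = 0.253 × 0.6924 = 0.1752 d⁻¹.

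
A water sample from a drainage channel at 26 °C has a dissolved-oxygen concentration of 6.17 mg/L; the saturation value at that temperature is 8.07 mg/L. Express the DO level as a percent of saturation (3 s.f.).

% saturation = C/C_s × 100 = 6.17/8.07 × 100 = 76.5 %.

76.5 % saturation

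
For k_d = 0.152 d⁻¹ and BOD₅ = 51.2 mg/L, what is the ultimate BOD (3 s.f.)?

BOD₅ = L₀(1 − e^(−5k_d)) ⇒ L₀ = BOD₅ / (1 − e^(−5×0.152))
= 51.2 / (1 − 0.4677) = 51.2 / 0.5323 = 96.18 mg/L.

L₀ ≈ 96.2 mg/L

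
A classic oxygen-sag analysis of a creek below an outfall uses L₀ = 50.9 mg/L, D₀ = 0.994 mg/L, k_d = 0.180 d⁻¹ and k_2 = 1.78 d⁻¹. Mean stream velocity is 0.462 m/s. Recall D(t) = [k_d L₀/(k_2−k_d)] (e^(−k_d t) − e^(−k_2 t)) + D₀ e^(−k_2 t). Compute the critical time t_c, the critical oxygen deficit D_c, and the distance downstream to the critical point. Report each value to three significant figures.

With k_2/k_d = 9.889 and 1 − D₀(k_2−k_d)/(k_d L₀) = 0.8264,
t_c = ln(9.889 × 0.8264) / (1.78 − 0.180) = ln(8.172) / 1.600 = 2.101/1.600 = 1.313 d.
D_c = (k_d/k_2) L₀ e^(−k_d t_c) = (0.180/1.78) × 50.9 × e^(−0.180×1.313) = 0.1011 × 50.9 × 0.7895 = 4.064 mg/L.
x_c = v t_c = 0.462 m/s × 1.313 d × 86400 s/d = 52410 m ≈ 52.4 km.

t_c ≈ 1.31 d; D_c ≈ 4.06 mg/L; x_c ≈ 52.4 km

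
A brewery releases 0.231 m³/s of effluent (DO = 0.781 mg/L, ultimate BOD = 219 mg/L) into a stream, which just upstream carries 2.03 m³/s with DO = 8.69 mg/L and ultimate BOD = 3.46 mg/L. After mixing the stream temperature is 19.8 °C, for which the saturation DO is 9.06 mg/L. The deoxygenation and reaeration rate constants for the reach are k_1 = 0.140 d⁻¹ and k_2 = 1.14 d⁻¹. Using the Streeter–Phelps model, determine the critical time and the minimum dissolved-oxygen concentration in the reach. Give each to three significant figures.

Mixed DO = (2.03×8.69 + 0.231×0.781)/(2.03+0.231) = 17.82/2.261 = 7.882 mg/L.
Mixed L₀ = (2.03×3.46 + 0.231×219)/(2.261) = 57.61/2.261 = 25.48 mg/L.
Initial deficit D₀ = C_s − DO₀ = 9.06 − 7.882 = 1.178 mg/L.
t_c = (1/1.000) ln[(1.14/0.140)(1 − 1.178×1.000/(0.140×25.48))] = 1.000 × ln(5.454) = 1.696 d.
D_c = (0.140/1.14) × 25.48 × e^(−0.140×1.696) = 0.1228 × 25.48 × 0.7886 = 2.468 mg/L.
Minimum DO = 9.06 − 2.468 = 6.592 mg/L.

t_c ≈ 1.70 d; minimum DO ≈ 6.59 mg/L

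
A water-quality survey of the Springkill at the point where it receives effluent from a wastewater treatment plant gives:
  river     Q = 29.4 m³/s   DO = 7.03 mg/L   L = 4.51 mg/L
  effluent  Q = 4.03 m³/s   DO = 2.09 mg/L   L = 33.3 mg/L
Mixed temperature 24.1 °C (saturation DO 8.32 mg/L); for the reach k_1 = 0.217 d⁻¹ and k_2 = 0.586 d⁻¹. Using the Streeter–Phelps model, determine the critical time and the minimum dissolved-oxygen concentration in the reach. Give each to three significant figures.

t_c ≈ 1.30 d; minimum DO ≈ 6.09 mg/L

Mixed DO = (29.4×7.03 + 4.03×2.09)/(29.4+4.03) = 215.1/33.43 = 6.434 mg/L.
Mixed L₀ = (29.4×4.51 + 4.03×33.3)/(33.43) = 266.8/33.43 = 7.981 mg/L.
Initial deficit D₀ = C_s − DO₀ = 8.32 − 6.434 = 1.886 mg/L.
t_c = (1/0.3690) ln[(0.586/0.217)(1 − 1.886×0.3690/(0.217×7.981))] = 2.710 × ln(1.616) = 1.300 d.
D_c = (0.217/0.586) × 7.981 × e^(−0.217×1.300) = 0.3703 × 7.981 × 0.7542 = 2.229 mg/L.
Minimum DO = 8.32 − 2.229 = 6.091 mg/L.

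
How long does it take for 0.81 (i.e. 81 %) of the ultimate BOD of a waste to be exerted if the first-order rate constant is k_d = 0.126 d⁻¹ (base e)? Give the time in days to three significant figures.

t ≈ 13.2 d

y/L₀ = 1 − e^(−k_d t) = 0.81 ⇒ e^(−k_d t) = 0.190
t = −ln(0.190) / 0.126 = 1.661 / 0.126 = 13.18 d.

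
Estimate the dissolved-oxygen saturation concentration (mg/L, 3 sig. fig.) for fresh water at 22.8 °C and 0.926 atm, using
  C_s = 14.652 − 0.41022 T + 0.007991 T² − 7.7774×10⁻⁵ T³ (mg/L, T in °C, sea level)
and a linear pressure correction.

C_s ≈ 7.90 mg/L

At sea level: C_s = 14.652 − 0.41022×22.8 + 0.007991×22.8² − 7.7774×10⁻⁵×22.8³ = 8.531 mg/L.
Pressure correction: C_s' = 8.531 × 0.926 = 7.900 mg/L.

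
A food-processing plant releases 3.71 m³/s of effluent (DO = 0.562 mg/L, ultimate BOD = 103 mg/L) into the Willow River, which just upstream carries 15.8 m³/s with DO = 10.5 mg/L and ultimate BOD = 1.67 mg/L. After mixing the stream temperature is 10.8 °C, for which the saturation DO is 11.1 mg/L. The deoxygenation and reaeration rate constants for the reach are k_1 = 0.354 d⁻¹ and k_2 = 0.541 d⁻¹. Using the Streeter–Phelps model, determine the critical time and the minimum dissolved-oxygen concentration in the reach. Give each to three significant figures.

t_c ≈ 1.92 d; minimum DO ≈ 4.16 mg/L

Mixed DO = (15.8×10.5 + 3.71×0.562)/(15.8+3.71) = 168.0/19.51 = 8.610 mg/L.
Mixed L₀ = (15.8×1.67 + 3.71×103)/(19.51) = 408.5/19.51 = 20.94 mg/L.
Initial deficit D₀ = C_s − DO₀ = 11.1 − 8.610 = 2.490 mg/L.
t_c = (1/0.1870) ln[(0.541/0.354)(1 − 2.490×0.1870/(0.354×20.94))] = 5.348 × ln(1.432) = 1.921 d.
D_c = (0.354/0.541) × 20.94 × e^(−0.354×1.921) = 0.6543 × 20.94 × 0.5066 = 6.941 mg/L.
Minimum DO = 11.1 − 6.941 = 4.159 mg/L.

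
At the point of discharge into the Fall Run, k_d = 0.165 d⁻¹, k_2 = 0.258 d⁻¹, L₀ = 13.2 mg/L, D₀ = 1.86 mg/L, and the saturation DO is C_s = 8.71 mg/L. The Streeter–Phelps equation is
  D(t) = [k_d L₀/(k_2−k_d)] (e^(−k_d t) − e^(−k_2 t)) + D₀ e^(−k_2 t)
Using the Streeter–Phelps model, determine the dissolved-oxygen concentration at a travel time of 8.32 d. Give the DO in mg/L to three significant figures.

DO ≈ 5.30 mg/L

k_d L₀/(k_2−k_d) = 0.165×13.2/(0.258−0.165) = 2.178/0.09300 = 23.42 mg/L.
e^(−k_d t) = e^(−0.165×8.320) = 0.2534; e^(−k_2 t) = e^(−0.258×8.320) = 0.1169.
D = 23.42 × (0.2534 − 0.1169) + 1.86 × 0.1169 = 3.197 + 0.2174 = 3.414 mg/L.
DO = C_s − D = 8.71 − 3.414 = 5.296 mg/L.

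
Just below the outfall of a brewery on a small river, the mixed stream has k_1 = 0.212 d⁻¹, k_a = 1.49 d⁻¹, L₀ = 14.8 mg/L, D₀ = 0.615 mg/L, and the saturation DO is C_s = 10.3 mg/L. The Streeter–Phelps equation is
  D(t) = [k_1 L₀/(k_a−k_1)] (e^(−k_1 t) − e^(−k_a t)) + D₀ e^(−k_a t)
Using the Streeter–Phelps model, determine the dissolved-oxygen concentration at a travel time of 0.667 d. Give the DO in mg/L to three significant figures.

k_1 L₀/(k_a−k_1) = 0.212×14.8/(1.49−0.212) = 3.138/1.278 = 2.455 mg/L.
e^(−k_1 t) = e^(−0.212×0.6670) = 0.8681; e^(−k_a t) = e^(−1.49×0.6670) = 0.3702.
D = 2.455 × (0.8681 − 0.3702) + 0.615 × 0.3702 = 1.223 + 0.2276 = 1.450 mg/L.
DO = C_s − D = 10.3 − 1.450 = 8.850 mg/L.

DO ≈ 8.85 mg/L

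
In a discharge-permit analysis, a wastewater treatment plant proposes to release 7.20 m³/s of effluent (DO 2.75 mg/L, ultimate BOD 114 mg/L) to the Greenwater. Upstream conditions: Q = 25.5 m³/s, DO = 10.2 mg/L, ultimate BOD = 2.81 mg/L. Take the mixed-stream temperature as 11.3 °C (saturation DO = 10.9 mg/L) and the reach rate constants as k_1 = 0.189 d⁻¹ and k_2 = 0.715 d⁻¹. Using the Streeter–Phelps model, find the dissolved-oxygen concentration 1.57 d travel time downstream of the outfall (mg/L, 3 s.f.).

DO ≈ 6.04 mg/L

Mixed DO = (25.5×10.2 + 7.20×2.75)/(25.5+7.20) = 279.9/32.70 = 8.560 mg/L.
Mixed L₀ = (25.5×2.81 + 7.20×114)/(32.70) = 892.5/32.70 = 27.29 mg/L.
Initial deficit D₀ = C_s − DO₀ = 10.9 − 8.560 = 2.340 mg/L.
D(1.57) = [0.189×27.29/(0.715−0.189)](e^(−0.189×1.57) − e^(−0.715×1.57)) + 2.340 e^(−0.715×1.57)
= 9.807 × (0.7432 − 0.3254) + 2.340 × 0.3254 = 4.859 mg/L.
DO = 10.9 − 4.859 = 6.041 mg/L.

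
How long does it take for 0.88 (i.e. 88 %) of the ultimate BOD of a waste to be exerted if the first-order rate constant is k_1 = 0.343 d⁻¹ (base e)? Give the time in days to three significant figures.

y/L₀ = 1 − e^(−k_1 t) = 0.88 ⇒ e^(−k_1 t) = 0.120
t = −ln(0.120) / 0.343 = 2.120 / 0.343 = 6.182 d.

t ≈ 6.18 d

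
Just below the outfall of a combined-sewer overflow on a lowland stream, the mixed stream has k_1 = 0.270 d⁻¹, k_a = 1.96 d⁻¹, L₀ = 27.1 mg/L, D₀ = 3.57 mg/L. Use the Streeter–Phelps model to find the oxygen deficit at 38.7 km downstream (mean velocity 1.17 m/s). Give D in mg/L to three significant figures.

Travel time t = x/v = 38.7 km / (1.17 m/s) = 38700 m / 1.17 m/s = 33080 s = 0.3828 d.
k_1 L₀/(k_a−k_1) = 0.270×27.1/(1.96−0.270) = 7.317/1.690 = 4.330 mg/L.
e^(−k_1 t) = e^(−0.270×0.3828) = 0.9018; e^(−k_a t) = e^(−1.96×0.3828) = 0.4722.
D = 4.330 × (0.9018 − 0.4722) + 3.57 × 0.4722 = 1.860 + 1.686 = 3.546 mg/L.

D ≈ 3.55 mg/L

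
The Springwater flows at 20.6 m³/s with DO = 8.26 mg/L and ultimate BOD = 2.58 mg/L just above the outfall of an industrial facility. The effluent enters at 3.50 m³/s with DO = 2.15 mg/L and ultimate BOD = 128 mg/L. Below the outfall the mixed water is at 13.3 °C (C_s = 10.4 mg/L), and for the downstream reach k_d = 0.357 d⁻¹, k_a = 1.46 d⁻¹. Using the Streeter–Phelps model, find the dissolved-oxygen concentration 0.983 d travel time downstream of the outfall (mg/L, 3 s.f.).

Mixed DO = (20.6×8.26 + 3.50×2.15)/(20.6+3.50) = 177.7/24.10 = 7.373 mg/L.
Mixed L₀ = (20.6×2.58 + 3.50×128)/(24.10) = 501.1/24.10 = 20.79 mg/L.
Initial deficit D₀ = C_s − DO₀ = 10.4 − 7.373 = 3.027 mg/L.
D(0.983) = [0.357×20.79/(1.46−0.357)](e^(−0.357×0.983) − e^(−1.46×0.983)) + 3.027 e^(−1.46×0.983)
= 6.730 × (0.7040 − 0.2381) + 3.027 × 0.2381 = 3.857 mg/L.
DO = 10.4 − 3.857 = 6.543 mg/L.

DO ≈ 6.54 mg/L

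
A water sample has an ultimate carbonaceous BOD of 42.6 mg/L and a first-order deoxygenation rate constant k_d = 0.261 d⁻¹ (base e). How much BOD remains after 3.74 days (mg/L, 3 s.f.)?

L ≈ 16.1 mg/L

L_t = L₀ e^(−k_d t) = 42.6 × e^(−0.261×3.74) = 42.6 × 0.3768 = 16.05 mg/L.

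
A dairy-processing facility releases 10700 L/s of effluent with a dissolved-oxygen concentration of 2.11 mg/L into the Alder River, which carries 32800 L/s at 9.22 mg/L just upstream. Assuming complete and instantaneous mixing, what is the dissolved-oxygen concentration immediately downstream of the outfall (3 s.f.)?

7.47 mg/L

Flow-weighted mixing: C = (Q_r C_r + Q_w C_w)/(Q_r + Q_w)
= (32800×9.22 + 10700×2.11)/(32800 + 10700) = 325000/43500 = 7.471 mg/L.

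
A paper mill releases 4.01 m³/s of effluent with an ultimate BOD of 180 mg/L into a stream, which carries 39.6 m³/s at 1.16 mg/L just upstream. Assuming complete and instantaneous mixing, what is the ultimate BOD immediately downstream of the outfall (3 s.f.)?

Flow-weighted mixing: C = (Q_r C_r + Q_w C_w)/(Q_r + Q_w)
= (39.6×1.16 + 4.01×180)/(39.6 + 4.01) = 767.7/43.61 = 17.60 mg/L.

17.6 mg/L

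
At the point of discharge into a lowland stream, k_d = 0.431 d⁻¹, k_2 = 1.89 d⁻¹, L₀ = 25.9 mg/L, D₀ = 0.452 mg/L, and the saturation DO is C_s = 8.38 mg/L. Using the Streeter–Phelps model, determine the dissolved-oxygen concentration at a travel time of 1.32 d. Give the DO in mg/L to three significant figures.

DO ≈ 4.64 mg/L

k_d L₀/(k_2−k_d) = 0.431×25.9/(1.89−0.431) = 11.16/1.459 = 7.651 mg/L.
e^(−k_d t) = e^(−0.431×1.320) = 0.5661; e^(−k_2 t) = e^(−1.89×1.320) = 0.08251.
D = 7.651 × (0.5661 − 0.08251) + 0.452 × 0.08251 = 3.700 + 0.03730 = 3.738 mg/L.
DO = C_s − D = 8.38 − 3.738 = 4.642 mg/L.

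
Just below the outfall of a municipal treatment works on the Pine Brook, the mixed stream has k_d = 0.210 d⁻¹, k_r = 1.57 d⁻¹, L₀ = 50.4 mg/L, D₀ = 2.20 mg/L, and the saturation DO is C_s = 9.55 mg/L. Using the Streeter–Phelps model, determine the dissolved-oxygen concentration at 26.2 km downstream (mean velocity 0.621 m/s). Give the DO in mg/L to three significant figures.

DO ≈ 5.12 mg/L

Travel time t = x/v = 26.2 km / (0.621 m/s) = 26200 m / 0.621 m/s = 42190 s = 0.4883 d.
k_d L₀/(k_r−k_d) = 0.210×50.4/(1.57−0.210) = 10.58/1.360 = 7.782 mg/L.
e^(−k_d t) = e^(−0.210×0.4883) = 0.9025; e^(−k_r t) = e^(−1.57×0.4883) = 0.4646.
D = 7.782 × (0.9025 − 0.4646) + 2.20 × 0.4646 = 3.408 + 1.022 = 4.430 mg/L.
DO = C_s − D = 9.55 − 4.430 = 5.120 mg/L.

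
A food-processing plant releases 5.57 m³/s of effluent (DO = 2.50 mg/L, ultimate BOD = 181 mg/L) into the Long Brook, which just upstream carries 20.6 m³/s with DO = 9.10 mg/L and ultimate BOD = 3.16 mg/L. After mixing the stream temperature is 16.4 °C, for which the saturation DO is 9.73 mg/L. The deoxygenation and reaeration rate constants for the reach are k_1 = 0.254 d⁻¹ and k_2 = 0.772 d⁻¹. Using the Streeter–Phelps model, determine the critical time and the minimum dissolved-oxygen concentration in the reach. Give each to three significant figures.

t_c ≈ 1.94 d; minimum DO ≈ 1.49 mg/L

Mixed DO = (20.6×9.10 + 5.57×2.50)/(20.6+5.57) = 201.4/26.17 = 7.695 mg/L.
Mixed L₀ = (20.6×3.16 + 5.57×181)/(26.17) = 1073/26.17 = 41.01 mg/L.
Initial deficit D₀ = C_s − DO₀ = 9.73 − 7.695 = 2.035 mg/L.
t_c = (1/0.5180) ln[(0.772/0.254)(1 − 2.035×0.5180/(0.254×41.01))] = 1.931 × ln(2.732) = 1.940 d.
D_c = (0.254/0.772) × 41.01 × e^(−0.254×1.940) = 0.3290 × 41.01 × 0.6109 = 8.243 mg/L.
Minimum DO = 9.73 − 8.243 = 1.487 mg/L.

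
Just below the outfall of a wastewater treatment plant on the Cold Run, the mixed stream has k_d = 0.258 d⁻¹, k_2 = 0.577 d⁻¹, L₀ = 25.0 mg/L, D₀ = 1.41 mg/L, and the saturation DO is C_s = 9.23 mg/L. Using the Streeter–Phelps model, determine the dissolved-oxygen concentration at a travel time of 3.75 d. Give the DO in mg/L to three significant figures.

k_d L₀/(k_2−k_d) = 0.258×25.0/(0.577−0.258) = 6.450/0.3190 = 20.22 mg/L.
e^(−k_d t) = e^(−0.258×3.750) = 0.3800; e^(−k_2 t) = e^(−0.577×3.750) = 0.1149.
D = 20.22 × (0.3800 − 0.1149) + 1.41 × 0.1149 = 5.361 + 0.1620 = 5.523 mg/L.
DO = C_s − D = 9.23 − 5.523 = 3.707 mg/L.

DO ≈ 3.71 mg/L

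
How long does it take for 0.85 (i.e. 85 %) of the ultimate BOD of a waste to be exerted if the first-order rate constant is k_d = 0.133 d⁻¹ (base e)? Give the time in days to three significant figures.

t ≈ 14.3 d

y/L₀ = 1 − e^(−k_d t) = 0.85 ⇒ e^(−k_d t) = 0.150
t = −ln(0.150) / 0.133 = 1.897 / 0.133 = 14.26 d.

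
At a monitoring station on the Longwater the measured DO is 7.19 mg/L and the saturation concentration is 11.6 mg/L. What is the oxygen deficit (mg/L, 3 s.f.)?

D ≈ 4.41 mg/L

D = C_s − C = 11.6 − 7.19 = 4.41 mg/L.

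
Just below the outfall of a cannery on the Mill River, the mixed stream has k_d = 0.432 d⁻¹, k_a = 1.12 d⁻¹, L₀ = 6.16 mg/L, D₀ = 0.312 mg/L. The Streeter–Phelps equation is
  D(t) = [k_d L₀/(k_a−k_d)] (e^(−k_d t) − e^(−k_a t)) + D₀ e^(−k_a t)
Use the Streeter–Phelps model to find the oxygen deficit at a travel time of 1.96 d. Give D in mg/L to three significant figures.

D ≈ 1.26 mg/L

k_d L₀/(k_a−k_d) = 0.432×6.16/(1.12−0.432) = 2.661/0.6880 = 3.868 mg/L.
e^(−k_d t) = e^(−0.432×1.960) = 0.4288; e^(−k_a t) = e^(−1.12×1.960) = 0.1113.
D = 3.868 × (0.4288 − 0.1113) + 0.312 × 0.1113 = 1.228 + 0.03474 = 1.263 mg/L.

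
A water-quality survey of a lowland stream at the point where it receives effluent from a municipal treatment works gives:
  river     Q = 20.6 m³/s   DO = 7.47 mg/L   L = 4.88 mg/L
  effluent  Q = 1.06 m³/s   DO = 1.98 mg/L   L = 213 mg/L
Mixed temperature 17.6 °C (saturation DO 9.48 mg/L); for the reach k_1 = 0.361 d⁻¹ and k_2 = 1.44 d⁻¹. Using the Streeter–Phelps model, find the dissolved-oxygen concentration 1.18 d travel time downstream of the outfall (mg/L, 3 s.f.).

DO ≈ 6.69 mg/L

Mixed DO = (20.6×7.47 + 1.06×1.98)/(20.6+1.06) = 156.0/21.66 = 7.201 mg/L.
Mixed L₀ = (20.6×4.88 + 1.06×213)/(21.66) = 326.3/21.66 = 15.07 mg/L.
Initial deficit D₀ = C_s − DO₀ = 9.48 − 7.201 = 2.279 mg/L.
D(1.18) = [0.361×15.07/(1.44−0.361)](e^(−0.361×1.18) − e^(−1.44×1.18)) + 2.279 e^(−1.44×1.18)
= 5.040 × (0.6531 − 0.1828) + 2.279 × 0.1828 = 2.787 mg/L.
DO = 9.48 − 2.787 = 6.693 mg/L.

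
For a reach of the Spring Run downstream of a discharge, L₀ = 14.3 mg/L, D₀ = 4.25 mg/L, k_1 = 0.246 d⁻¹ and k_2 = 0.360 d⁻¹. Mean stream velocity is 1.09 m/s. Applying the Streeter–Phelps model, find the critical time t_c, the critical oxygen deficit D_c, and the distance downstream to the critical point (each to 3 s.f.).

t_c ≈ 2.04 d; D_c ≈ 5.92 mg/L; x_c ≈ 192 km

With k_2/k_1 = 1.463 and 1 − D₀(k_2−k_1)/(k_1 L₀) = 0.8623,
t_c = ln(1.463 × 0.8623) / (0.360 − 0.246) = ln(1.262) / 0.1140 = 0.2326/0.1140 = 2.040 d.
D_c = (k_1/k_2) L₀ e^(−k_1 t_c) = (0.246/0.360) × 14.3 × e^(−0.246×2.040) = 0.6833 × 14.3 × 0.6054 = 5.916 mg/L.
x_c = v t_c = 1.09 m/s × 2.040 d × 86400 s/d = 192100 m ≈ 192 km.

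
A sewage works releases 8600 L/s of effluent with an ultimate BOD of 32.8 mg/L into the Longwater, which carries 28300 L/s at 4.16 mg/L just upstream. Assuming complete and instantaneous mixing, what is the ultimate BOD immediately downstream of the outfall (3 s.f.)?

Flow-weighted mixing: C = (Q_r C_r + Q_w C_w)/(Q_r + Q_w)
= (28300×4.16 + 8600×32.8)/(28300 + 8600) = 399800/36900 = 10.83 mg/L.

10.8 mg/L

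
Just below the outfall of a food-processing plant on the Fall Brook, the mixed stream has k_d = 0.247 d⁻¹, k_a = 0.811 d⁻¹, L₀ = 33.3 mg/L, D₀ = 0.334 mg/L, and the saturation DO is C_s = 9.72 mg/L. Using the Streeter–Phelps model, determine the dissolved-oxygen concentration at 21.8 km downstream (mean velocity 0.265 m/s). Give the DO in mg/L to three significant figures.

Travel time t = x/v = 21.8 km / (0.265 m/s) = 21800 m / 0.265 m/s = 82260 s = 0.9521 d.
k_d L₀/(k_a−k_d) = 0.247×33.3/(0.811−0.247) = 8.225/0.5640 = 14.58 mg/L.
e^(−k_d t) = e^(−0.247×0.9521) = 0.7904; e^(−k_a t) = e^(−0.811×0.9521) = 0.4620.
D = 14.58 × (0.7904 − 0.4620) + 0.334 × 0.4620 = 4.790 + 0.1543 = 4.944 mg/L.
DO = C_s − D = 9.72 − 4.944 = 4.776 mg/L.

DO ≈ 4.78 mg/L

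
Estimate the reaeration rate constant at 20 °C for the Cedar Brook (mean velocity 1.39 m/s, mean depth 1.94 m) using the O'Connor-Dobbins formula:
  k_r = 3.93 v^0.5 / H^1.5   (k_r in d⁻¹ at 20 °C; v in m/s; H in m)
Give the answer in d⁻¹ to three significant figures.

k_r = 3.93 × 1.39^0.5 / 1.94^1.5 = 3.93 × 1.179 / 2.702 = 1.715 d⁻¹.

k_r ≈ 1.71 d⁻¹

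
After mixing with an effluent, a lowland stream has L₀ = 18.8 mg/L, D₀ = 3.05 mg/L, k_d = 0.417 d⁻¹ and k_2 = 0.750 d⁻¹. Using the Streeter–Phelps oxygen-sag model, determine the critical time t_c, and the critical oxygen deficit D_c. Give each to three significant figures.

t_c = [1/(k_2−k_d)] ln[(k_2/k_d)(1 − D₀(k_2−k_d)/(k_d L₀))]
= [1/(0.750−0.417)] ln[(0.750/0.417)(1 − 3.05×0.3330/(0.417×18.8))]
= (1/0.3330) ln[1.799 × 0.8704] = 3.003 × ln(1.566) = 3.003 × 0.4482 = 1.346 d.
D_c = (k_d/k_2) L₀ e^(−k_d t_c) = (0.417/0.750) × 18.8 × e^(−0.417×1.346) = 0.5560 × 18.8 × 0.5705 = 5.963 mg/L.

t_c ≈ 1.35 d; D_c ≈ 5.96 mg/L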